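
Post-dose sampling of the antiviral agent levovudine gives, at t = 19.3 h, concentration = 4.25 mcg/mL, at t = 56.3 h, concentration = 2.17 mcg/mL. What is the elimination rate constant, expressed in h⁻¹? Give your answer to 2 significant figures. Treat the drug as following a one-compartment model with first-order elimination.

k = ln(C₁/C₂) / (t₂ − t₁) = ln(4.25/2.17) / (56.3 − 19.3)
  = 0.6722 / 37.00 = 0.01817 h⁻¹

0.018 h⁻¹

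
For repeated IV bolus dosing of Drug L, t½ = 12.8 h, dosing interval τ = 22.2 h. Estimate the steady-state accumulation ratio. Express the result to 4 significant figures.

1.430

k = ln2 / t½ = 0.693147 / 12.8 = 0.05415 h⁻¹
e^(−kτ) = e^(−0.05415 × 22.2) = 0.3006
Accumulation ratio R = 1 / (1 − e^(−kτ)) = 1 / (1 − 0.3006) = 1.430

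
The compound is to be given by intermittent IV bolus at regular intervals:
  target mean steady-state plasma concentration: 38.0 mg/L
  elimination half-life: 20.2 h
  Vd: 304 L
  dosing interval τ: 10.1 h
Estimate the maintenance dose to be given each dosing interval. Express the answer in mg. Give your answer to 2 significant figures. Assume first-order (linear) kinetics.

4000 mg

k = ln2 / t½ = 0.693147 / 20.2 = 0.03431 h⁻¹
CL = k × Vd = 0.03431 × 304 = 10.43 L/h
At steady state, Dose/τ = Css × CL.
Dose = Css × CL × τ = 38.0 × 10.43 × 10.1 = 4003 mg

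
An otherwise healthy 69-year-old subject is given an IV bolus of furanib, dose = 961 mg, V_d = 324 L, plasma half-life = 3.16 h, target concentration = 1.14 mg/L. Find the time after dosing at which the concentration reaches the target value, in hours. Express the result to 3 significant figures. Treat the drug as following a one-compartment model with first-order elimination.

C₀ = Dose / Vd = 961.0 / 324 = 2.966 mg/L
k = ln2 / t½ = 0.693147 / 3.16 = 0.2194 h⁻¹
t = ln(C₀ / C) / k = ln(2.966 / 1.14) / 0.2194
  = ln(2.602) / 0.2194 = 0.9563 / 0.2194 = 4.359 h

4.36 h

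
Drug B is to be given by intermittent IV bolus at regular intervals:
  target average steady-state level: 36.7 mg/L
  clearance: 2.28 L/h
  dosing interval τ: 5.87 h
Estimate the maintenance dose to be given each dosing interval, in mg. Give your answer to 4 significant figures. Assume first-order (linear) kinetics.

At steady state, Dose/τ = Css × CL.
Dose = Css × CL × τ = 36.7 × 2.280 × 5.87 = 491.2 mg

491.2 mg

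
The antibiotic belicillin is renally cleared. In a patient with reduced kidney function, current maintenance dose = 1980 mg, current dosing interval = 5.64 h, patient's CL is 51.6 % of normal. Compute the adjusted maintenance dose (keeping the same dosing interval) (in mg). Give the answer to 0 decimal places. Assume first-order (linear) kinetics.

1022 mg

To keep the same average steady-state level, dosing rate must scale with clearance.
CL ratio = 51.6 / 100 = 0.5160
New dose (same interval) = 1980 × 0.5160 = 1022 mg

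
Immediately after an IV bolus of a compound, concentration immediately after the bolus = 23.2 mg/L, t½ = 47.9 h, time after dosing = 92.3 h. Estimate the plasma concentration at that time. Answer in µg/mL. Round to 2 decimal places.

k = ln2 / t½ = 0.693147 / 47.9 = 0.01447 h⁻¹
C = C₀ · e^(−k·t) = 23.20 × e^(−0.01447 × 92.3)
  = 23.20 × 0.2630 = 6.102 mg/L
(6.102 mg/L = 6.102 µg/mL)

6.10 µg/mL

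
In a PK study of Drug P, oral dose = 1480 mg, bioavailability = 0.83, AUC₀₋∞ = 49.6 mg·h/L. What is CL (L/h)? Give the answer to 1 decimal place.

24.8 L/h

CL = F·Dose / AUC = 0.83 × 1480 / 49.6 = 24.77 L/h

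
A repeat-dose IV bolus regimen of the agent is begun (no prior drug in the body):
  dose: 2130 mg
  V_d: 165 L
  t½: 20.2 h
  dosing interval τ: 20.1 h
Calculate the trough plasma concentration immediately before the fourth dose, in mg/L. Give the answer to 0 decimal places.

C₀ per dose = Dose / Vd = 2130 / 165 = 12.91 mg/L
k = ln2 / t½ = 0.693147 / 20.2 = 0.03431 h⁻¹
Fraction remaining after one interval: r = e^(−kτ) = e^(−0.03431 × 20.1) = 0.5018
Before dose 4, 3 doses have been given (aged 1τ, 2τ, 3τ).
C_trough = C₀ × (r + r² + … + r^3) = C₀ × r(1−r^3)/(1−r)
        = 12.91 × 0.5018 × (1 − 0.1264) / (1 − 0.5018) = 11.36 mg/L

11 mg/L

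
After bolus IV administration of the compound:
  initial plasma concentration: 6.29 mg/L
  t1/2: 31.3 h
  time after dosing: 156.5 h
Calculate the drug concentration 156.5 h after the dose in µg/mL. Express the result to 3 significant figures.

k = ln2 / t½ = 0.693147 / 31.3 = 0.02215 h⁻¹
t / t½ = 156.5 / 31.3 = 5 half-lives
C = C₀ × (1/2)^5 = 6.290 × 0.03125 = 0.1966 mg/L
(0.1966 mg/L = 0.1966 µg/mL)

0.197 µg/mL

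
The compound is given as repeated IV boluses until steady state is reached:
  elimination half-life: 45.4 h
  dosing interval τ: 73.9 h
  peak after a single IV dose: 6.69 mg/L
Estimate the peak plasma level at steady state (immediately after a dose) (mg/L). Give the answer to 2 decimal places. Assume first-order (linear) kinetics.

9.89 mg/L

k = ln2 / t½ = 0.693147 / 45.4 = 0.01527 h⁻¹
e^(−kτ) = e^(−0.01527 × 73.9) = 0.3235
Accumulation ratio R = 1 / (1 − e^(−kτ)) = 1 / (1 − 0.3235) = 1.478
Steady-state peak = C₀ × R = 6.69 × 1.478 = 9.888 mg/L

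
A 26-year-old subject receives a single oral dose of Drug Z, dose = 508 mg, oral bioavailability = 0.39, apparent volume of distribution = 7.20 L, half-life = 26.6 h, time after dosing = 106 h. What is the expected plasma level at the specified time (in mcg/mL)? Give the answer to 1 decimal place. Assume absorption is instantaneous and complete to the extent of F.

1.7 mcg/mL

Amount reaching circulation = F × Dose = 0.39 × 508.0 = 198.1 mg
C₀ = F·Dose / Vd = 198.1 / 7.20 = 27.51 mg/L
k = ln2 / t½ = 0.693147 / 26.6 = 0.02606 h⁻¹
C = C₀ · e^(−k·t) = 27.51 × e^(−0.02606 × 106)
  = 27.51 × 0.06314 = 1.737 mg/L
(1.737 mg/L = 1.737 mcg/mL)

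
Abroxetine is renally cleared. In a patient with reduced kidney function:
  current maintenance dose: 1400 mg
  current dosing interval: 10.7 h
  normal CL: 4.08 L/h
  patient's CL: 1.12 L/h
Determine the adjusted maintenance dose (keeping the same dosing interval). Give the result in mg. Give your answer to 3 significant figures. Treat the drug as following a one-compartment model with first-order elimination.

To keep the same average steady-state level, dosing rate must scale with clearance.
CL ratio = 1.12 / 4.08 = 0.2745
New dose (same interval) = 1400 × 0.2745 = 384.3 mg

384 mg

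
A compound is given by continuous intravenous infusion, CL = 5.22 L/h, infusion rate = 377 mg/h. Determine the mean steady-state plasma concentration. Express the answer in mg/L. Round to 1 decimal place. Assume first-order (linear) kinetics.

At steady state Css = R₀ / CL = 377 / 5.220 = 72.22 mg/L

72.2 mg/L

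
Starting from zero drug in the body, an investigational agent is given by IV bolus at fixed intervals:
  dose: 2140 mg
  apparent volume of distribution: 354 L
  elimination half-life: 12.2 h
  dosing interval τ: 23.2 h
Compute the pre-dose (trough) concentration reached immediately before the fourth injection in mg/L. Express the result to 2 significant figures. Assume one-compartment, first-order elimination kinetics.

C₀ per dose = Dose / Vd = 2140 / 354 = 6.045 mg/L
k = ln2 / t½ = 0.693147 / 12.2 = 0.05682 h⁻¹
Fraction remaining after one interval: r = e^(−kτ) = e^(−0.05682 × 23.2) = 0.2676
Before dose 4, 3 doses have been given (aged 1τ, 2τ, 3τ).
C_trough = C₀ × (r + r² + … + r^3) = C₀ × r(1−r^3)/(1−r)
        = 6.045 × 0.2676 × (1 − 0.01916) / (1 − 0.2676) = 2.166 mg/L

2.2 mg/L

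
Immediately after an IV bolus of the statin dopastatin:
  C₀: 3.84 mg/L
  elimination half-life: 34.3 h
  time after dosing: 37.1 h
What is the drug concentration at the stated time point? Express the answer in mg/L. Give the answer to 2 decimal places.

1.81 mg/L

k = ln2 / t½ = 0.693147 / 34.3 = 0.02021 h⁻¹
C = C₀ · e^(−k·t) = 3.840 × e^(−0.02021 × 37.1)
  = 3.840 × 0.4725 = 1.814 mg/L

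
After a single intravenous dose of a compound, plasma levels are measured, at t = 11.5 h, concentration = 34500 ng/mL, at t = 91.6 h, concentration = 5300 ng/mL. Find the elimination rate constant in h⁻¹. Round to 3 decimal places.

0.023 h⁻¹

k = ln(C₁/C₂) / (t₂ − t₁) = ln(34500/5300) / (91.6 − 11.5)
  = 1.873 / 80.10 = 0.02338 h⁻¹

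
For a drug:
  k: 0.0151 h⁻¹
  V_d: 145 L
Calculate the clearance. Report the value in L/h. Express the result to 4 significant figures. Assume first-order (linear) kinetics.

CL = k × Vd = 0.0151 × 145 = 2.190 L/h

2.190 L/h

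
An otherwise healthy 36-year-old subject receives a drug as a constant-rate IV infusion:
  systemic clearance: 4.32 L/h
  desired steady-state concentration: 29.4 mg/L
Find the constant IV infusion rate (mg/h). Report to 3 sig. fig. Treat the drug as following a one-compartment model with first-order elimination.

At steady state, infusion rate R₀ = Css × CL = 29.4 × 4.320 = 127.0 mg/h

127 mg/h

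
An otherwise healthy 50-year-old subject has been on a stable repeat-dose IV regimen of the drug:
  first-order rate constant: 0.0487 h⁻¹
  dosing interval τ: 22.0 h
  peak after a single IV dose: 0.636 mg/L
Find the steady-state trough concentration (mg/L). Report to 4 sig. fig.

0.3313 mg/L

e^(−kτ) = e^(−0.04870 × 22.0) = 0.3425
Accumulation ratio R = 1 / (1 − e^(−kτ)) = 1 / (1 − 0.3425) = 1.521
Steady-state trough = C₀ × R × e^(−kτ) = 0.636 × 1.521 × 0.3425 = 0.3313 mg/L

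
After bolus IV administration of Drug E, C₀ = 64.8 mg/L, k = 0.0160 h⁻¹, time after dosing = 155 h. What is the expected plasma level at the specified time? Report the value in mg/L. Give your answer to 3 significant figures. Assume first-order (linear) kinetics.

C = C₀ · e^(−k·t) = 64.80 × e^(−0.01600 × 155)
  = 64.80 × 0.08374 = 5.426 mg/L

5.43 mg/L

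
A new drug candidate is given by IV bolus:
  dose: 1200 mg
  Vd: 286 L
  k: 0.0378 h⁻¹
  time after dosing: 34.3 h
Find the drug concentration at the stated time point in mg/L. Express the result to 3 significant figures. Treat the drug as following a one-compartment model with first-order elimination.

1.15 mg/L

C₀ = Dose / Vd = 1200 / 286 = 4.196 mg/L
C = C₀ · e^(−k·t) = 4.196 × e^(−0.03780 × 34.3)
  = 4.196 × 0.2735 = 1.148 mg/L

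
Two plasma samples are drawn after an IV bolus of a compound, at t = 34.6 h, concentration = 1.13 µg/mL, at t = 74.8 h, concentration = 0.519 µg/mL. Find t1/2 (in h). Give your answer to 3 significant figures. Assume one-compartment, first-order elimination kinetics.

35.8 h

k = ln(C₁/C₂) / (t₂ − t₁) = ln(1.13/0.519) / (74.8 − 34.6)
  = 0.7781 / 40.20 = 0.01936 h⁻¹
t½ = ln2 / k = 0.693147 / 0.01936 = 35.80 h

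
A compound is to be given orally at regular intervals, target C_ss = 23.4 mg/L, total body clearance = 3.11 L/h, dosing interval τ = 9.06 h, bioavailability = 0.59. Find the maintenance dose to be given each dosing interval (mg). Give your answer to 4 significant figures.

At steady state, F × (Dose/τ) = Css × CL.
Dose = Css × CL × τ / F = 23.4 × 3.110 × 9.06 / 0.59 = 1118 mg

1118 mg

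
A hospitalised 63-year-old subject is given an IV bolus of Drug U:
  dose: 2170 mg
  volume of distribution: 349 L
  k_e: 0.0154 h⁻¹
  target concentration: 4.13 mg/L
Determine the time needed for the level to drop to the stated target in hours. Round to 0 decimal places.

C₀ = Dose / Vd = 2170 / 349 = 6.218 mg/L
t = ln(C₀ / C) / k = ln(6.218 / 4.13) / 0.01540
  = ln(1.506) / 0.01540 = 0.4095 / 0.01540 = 26.59 h

27 h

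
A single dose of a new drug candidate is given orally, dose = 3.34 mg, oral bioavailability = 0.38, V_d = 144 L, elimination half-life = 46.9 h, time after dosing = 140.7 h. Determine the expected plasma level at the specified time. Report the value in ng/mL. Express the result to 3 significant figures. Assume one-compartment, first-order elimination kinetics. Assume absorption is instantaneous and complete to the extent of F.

1.10 ng/mL

Amount reaching circulation = F × Dose = 0.38 × 3.340 = 1.269 mg
C₀ = F·Dose / Vd = 1.269 / 144 = 0.008813 mg/L
k = ln2 / t½ = 0.693147 / 46.9 = 0.01478 h⁻¹
t / t½ = 140.7 / 46.9 = 3 half-lives
C = C₀ × (1/2)^3 = 0.008813 × 0.1250 = 0.001102 mg/L
Convert: 0.001102 mg/L × 1000 = 1.102 ng/mL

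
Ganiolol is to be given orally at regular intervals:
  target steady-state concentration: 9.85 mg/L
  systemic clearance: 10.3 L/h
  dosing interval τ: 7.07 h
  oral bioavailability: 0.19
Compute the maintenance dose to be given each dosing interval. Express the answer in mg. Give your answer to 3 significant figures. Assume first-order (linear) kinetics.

3780 mg

At steady state, F × (Dose/τ) = Css × CL.
Dose = Css × CL × τ / F = 9.85 × 10.30 × 7.07 / 0.19 = 3775 mg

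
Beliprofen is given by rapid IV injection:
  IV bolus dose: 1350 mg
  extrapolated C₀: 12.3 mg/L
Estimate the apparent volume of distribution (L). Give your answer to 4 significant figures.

109.8 L

Vd = Dose / C₀ = 1350 / 12.3 = 109.8 L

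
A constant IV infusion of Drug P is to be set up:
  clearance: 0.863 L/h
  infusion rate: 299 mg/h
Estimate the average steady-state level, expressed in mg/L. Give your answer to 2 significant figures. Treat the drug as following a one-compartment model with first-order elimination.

350 mg/L

At steady state Css = R₀ / CL = 299 / 0.8630 = 346.5 mg/L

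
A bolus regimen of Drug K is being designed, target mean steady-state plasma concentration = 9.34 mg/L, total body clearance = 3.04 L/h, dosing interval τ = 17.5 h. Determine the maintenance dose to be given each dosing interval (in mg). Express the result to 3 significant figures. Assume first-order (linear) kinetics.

497 mg

At steady state, Dose/τ = Css × CL.
Dose = Css × CL × τ = 9.34 × 3.040 × 17.5 = 496.9 mg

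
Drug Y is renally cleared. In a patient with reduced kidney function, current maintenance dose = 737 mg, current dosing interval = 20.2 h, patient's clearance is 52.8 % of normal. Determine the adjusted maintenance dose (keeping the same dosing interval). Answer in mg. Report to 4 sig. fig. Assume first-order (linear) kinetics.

389.1 mg

To keep the same average steady-state level, dosing rate must scale with clearance.
CL ratio = 52.8 / 100 = 0.5280
New dose (same interval) = 737 × 0.5280 = 389.1 mg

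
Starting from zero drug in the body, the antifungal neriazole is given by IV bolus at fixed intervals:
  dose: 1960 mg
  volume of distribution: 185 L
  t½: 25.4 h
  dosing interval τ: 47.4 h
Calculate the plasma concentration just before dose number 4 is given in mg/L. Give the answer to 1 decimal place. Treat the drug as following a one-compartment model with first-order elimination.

C₀ per dose = Dose / Vd = 1960 / 185 = 10.59 mg/L
k = ln2 / t½ = 0.693147 / 25.4 = 0.02729 h⁻¹
Fraction remaining after one interval: r = e^(−kτ) = e^(−0.02729 × 47.4) = 0.2743
Before dose 4, 3 doses have been given (aged 1τ, 2τ, 3τ).
C_trough = C₀ × (r + r² + … + r^3) = C₀ × r(1−r^3)/(1−r)
        = 10.59 × 0.2743 × (1 − 0.02064) / (1 − 0.2743) = 3.920 mg/L

3.9 mg/L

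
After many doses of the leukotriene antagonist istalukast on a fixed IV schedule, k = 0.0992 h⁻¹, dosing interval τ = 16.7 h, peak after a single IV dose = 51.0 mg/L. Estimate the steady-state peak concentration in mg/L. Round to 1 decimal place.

e^(−kτ) = e^(−0.09920 × 16.7) = 0.1908
Accumulation ratio R = 1 / (1 − e^(−kτ)) = 1 / (1 − 0.1908) = 1.236
Steady-state peak = C₀ × R = 51.0 × 1.236 = 63.04 mg/L

63.0 mg/L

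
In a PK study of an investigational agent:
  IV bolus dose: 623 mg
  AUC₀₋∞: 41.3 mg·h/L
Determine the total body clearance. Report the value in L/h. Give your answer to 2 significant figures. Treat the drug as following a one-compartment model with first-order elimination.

CL = Dose / AUC = 623 / 41.3 = 15.08 L/h

15 L/h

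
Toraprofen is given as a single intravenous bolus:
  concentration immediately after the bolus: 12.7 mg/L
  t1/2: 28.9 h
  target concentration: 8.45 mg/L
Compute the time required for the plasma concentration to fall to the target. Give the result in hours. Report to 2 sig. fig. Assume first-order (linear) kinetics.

k = ln2 / t½ = 0.693147 / 28.9 = 0.02398 h⁻¹
t = ln(C₀ / C) / k = ln(12.70 / 8.45) / 0.02398
  = ln(1.503) / 0.02398 = 0.4075 / 0.02398 = 16.99 h

17 h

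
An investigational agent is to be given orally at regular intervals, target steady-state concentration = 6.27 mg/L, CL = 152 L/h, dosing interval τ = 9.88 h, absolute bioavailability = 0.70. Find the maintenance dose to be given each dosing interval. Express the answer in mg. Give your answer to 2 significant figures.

At steady state, F × (Dose/τ) = Css × CL.
Dose = Css × CL × τ / F = 6.27 × 152.0 × 9.88 / 0.70 = 13450 mg

13000 mg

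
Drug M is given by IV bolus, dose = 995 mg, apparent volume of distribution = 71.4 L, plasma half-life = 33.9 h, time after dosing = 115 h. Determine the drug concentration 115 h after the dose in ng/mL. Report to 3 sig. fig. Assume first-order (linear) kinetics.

1330 ng/mL

C₀ = Dose / Vd = 995.0 / 71.4 = 13.94 mg/L
k = ln2 / t½ = 0.693147 / 33.9 = 0.02045 h⁻¹
C = C₀ · e^(−k·t) = 13.94 × e^(−0.02045 × 115)
  = 13.94 × 0.09520 = 1.327 mg/L
Convert: 1.327 mg/L × 1000 = 1327 ng/mL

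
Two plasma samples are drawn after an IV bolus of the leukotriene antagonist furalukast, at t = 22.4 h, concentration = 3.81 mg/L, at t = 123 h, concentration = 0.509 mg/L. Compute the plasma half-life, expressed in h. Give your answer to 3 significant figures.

34.6 h

k = ln(C₁/C₂) / (t₂ − t₁) = ln(3.81/0.509) / (123 − 22.4)
  = 2.013 / 100.6 = 0.02001 h⁻¹
t½ = ln2 / k = 0.693147 / 0.02001 = 34.64 h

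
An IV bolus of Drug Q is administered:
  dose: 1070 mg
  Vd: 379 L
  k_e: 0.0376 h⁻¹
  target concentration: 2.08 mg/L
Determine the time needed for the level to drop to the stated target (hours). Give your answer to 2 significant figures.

C₀ = Dose / Vd = 1070 / 379 = 2.823 mg/L
t = ln(C₀ / C) / k = ln(2.823 / 2.08) / 0.03760
  = ln(1.357) / 0.03760 = 0.3053 / 0.03760 = 8.120 h

8.1 h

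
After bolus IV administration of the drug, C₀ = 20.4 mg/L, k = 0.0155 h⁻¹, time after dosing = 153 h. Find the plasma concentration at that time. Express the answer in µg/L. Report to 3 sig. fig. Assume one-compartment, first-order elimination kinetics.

1900 µg/L

C = C₀ · e^(−k·t) = 20.40 × e^(−0.01550 × 153)
  = 20.40 × 0.09334 = 1.904 mg/L
Convert: 1.904 mg/L × 1000 = 1904 µg/L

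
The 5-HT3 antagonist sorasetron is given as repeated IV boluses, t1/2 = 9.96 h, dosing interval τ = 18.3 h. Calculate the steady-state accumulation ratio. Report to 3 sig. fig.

1.39

k = ln2 / t½ = 0.693147 / 9.96 = 0.06959 h⁻¹
e^(−kτ) = e^(−0.06959 × 18.3) = 0.2799
Accumulation ratio R = 1 / (1 − e^(−kτ)) = 1 / (1 − 0.2799) = 1.389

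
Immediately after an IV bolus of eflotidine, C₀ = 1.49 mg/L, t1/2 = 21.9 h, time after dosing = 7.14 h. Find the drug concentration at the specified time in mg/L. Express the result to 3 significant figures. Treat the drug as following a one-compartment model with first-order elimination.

1.19 mg/L

k = ln2 / t½ = 0.693147 / 21.9 = 0.03165 h⁻¹
C = C₀ · e^(−k·t) = 1.490 × e^(−0.03165 × 7.14)
  = 1.490 × 0.7977 = 1.189 mg/L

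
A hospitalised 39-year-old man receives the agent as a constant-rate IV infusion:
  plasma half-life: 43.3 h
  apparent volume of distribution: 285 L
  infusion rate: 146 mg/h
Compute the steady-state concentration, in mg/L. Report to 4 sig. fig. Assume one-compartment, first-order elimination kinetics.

32.00 mg/L

k = ln2 / t½ = 0.693147 / 43.3 = 0.01601 h⁻¹
CL = k × Vd = 0.01601 × 285 = 4.563 L/h
At steady state Css = R₀ / CL = 146 / 4.563 = 32.00 mg/L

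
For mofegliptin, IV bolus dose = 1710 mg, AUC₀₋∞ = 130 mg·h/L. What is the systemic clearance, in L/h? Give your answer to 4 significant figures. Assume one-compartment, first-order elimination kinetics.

13.15 L/h

CL = Dose / AUC = 1710 / 130 = 13.15 L/h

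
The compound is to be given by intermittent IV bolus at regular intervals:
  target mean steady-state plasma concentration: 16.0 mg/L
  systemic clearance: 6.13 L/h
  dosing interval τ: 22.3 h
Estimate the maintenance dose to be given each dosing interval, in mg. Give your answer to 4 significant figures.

At steady state, Dose/τ = Css × CL.
Dose = Css × CL × τ = 16.0 × 6.130 × 22.3 = 2187 mg

2187 mg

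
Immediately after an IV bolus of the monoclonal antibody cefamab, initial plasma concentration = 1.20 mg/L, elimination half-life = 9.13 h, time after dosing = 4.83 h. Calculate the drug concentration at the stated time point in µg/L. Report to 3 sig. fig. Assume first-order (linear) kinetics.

832 µg/L

k = ln2 / t½ = 0.693147 / 9.13 = 0.07592 h⁻¹
C = C₀ · e^(−k·t) = 1.200 × e^(−0.07592 × 4.83)
  = 1.200 × 0.6930 = 0.8316 mg/L
Convert: 0.8316 mg/L × 1000 = 831.6 µg/L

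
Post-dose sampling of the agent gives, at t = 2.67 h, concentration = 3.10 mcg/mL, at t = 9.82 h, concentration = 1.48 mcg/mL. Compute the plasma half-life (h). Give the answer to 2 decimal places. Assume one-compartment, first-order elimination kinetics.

k = ln(C₁/C₂) / (t₂ − t₁) = ln(3.10/1.48) / (9.82 − 2.67)
  = 0.7394 / 7.150 = 0.1034 h⁻¹
t½ = ln2 / k = 0.693147 / 0.1034 = 6.704 h

6.70 h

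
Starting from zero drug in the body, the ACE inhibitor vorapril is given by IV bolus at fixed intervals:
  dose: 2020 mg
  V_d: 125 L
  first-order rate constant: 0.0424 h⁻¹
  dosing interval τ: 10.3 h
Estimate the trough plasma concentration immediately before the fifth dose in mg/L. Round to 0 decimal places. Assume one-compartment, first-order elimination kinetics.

C₀ per dose = Dose / Vd = 2020 / 125 = 16.16 mg/L
Fraction remaining after one interval: r = e^(−kτ) = e^(−0.04240 × 10.3) = 0.6462
Before dose 5, 4 doses have been given (aged 1τ, 2τ, 3τ, 4τ).
C_trough = C₀ × (r + r² + … + r^4) = C₀ × r(1−r^4)/(1−r)
        = 16.16 × 0.6462 × (1 − 0.1744) / (1 − 0.6462) = 24.37 mg/L

24 mg/L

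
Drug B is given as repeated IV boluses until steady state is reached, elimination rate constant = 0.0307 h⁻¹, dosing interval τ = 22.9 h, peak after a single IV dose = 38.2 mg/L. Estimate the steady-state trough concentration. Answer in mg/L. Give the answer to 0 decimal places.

37 mg/L

e^(−kτ) = e^(−0.03070 × 22.9) = 0.4951
Accumulation ratio R = 1 / (1 − e^(−kτ)) = 1 / (1 − 0.4951) = 1.981
Steady-state trough = C₀ × R × e^(−kτ) = 38.2 × 1.981 × 0.4951 = 37.47 mg/L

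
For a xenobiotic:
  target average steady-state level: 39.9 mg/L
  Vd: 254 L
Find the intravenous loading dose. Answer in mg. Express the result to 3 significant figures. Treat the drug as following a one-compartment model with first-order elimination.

LD = Css × Vd = 39.9 × 254 = 10130 mg

10100 mg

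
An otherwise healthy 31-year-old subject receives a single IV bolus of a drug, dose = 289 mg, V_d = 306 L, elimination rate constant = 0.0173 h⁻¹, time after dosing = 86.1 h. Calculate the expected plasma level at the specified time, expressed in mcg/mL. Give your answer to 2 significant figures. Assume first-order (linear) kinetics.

C₀ = Dose / Vd = 289.0 / 306 = 0.9444 mg/L
C = C₀ · e^(−k·t) = 0.9444 × e^(−0.01730 × 86.1)
  = 0.9444 × 0.2255 = 0.2130 mg/L
(0.2130 mg/L = 0.2130 mcg/mL)

0.21 mcg/mL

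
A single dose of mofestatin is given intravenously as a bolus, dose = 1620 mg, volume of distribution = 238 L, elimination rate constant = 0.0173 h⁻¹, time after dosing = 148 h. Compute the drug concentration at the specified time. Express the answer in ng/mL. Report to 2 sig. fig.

530 ng/mL

C₀ = Dose / Vd = 1620 / 238 = 6.807 mg/L
C = C₀ · e^(−k·t) = 6.807 × e^(−0.01730 × 148)
  = 6.807 × 0.07727 = 0.5260 mg/L
Convert: 0.5260 mg/L × 1000 = 526.0 ng/mL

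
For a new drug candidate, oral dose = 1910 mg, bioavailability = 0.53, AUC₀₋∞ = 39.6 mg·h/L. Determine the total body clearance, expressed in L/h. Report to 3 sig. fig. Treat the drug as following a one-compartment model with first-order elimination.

25.6 L/h

CL = F·Dose / AUC = 0.53 × 1910 / 39.6 = 25.56 L/h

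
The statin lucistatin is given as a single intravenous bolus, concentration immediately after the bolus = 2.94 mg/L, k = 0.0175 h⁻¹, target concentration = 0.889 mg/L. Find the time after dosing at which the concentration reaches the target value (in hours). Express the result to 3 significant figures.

68.3 h

t = ln(C₀ / C) / k = ln(2.940 / 0.889) / 0.01750
  = ln(3.307) / 0.01750 = 1.196 / 0.01750 = 68.34 h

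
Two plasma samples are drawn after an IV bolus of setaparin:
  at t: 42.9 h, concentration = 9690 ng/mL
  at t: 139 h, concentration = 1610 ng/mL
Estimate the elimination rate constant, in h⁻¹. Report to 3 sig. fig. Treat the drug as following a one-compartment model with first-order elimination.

k = ln(C₁/C₂) / (t₂ − t₁) = ln(9690/1610) / (139 − 42.9)
  = 1.795 / 96.10 = 0.01868 h⁻¹

0.0187 h⁻¹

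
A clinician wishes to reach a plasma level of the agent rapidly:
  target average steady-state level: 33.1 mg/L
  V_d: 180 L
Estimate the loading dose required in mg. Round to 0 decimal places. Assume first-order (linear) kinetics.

LD = Css × Vd = 33.1 × 180 = 5958 mg

5958 mg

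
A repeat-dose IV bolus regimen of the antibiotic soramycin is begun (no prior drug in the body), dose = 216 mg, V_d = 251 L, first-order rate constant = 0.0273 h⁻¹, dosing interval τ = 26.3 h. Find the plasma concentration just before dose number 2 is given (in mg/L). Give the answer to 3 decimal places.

C₀ per dose = Dose / Vd = 216 / 251 = 0.8606 mg/L
Fraction remaining after one interval: r = e^(−kτ) = e^(−0.02730 × 26.3) = 0.4877
Before dose 2, 1 dose has been given (aged 1τ).
C_trough = C₀ × r = 0.8606 × 0.4877 = 0.4197 mg/L

0.420 mg/L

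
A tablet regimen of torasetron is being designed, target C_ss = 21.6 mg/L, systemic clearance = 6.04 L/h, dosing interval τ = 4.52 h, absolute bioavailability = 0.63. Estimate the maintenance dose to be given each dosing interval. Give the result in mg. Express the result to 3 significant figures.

At steady state, F × (Dose/τ) = Css × CL.
Dose = Css × CL × τ / F = 21.6 × 6.040 × 4.52 / 0.63 = 936.0 mg

936 mg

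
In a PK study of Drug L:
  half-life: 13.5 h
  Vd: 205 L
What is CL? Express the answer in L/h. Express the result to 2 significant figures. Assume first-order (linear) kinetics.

11 L/h

k = ln2 / t½ = 0.693147 / 13.5 = 0.05134 h⁻¹
CL = k × Vd = 0.05134 × 205 = 10.52 L/h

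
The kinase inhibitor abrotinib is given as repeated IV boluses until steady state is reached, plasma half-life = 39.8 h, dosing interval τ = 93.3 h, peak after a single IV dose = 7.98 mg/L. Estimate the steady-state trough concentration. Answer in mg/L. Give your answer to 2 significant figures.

k = ln2 / t½ = 0.693147 / 39.8 = 0.01742 h⁻¹
e^(−kτ) = e^(−0.01742 × 93.3) = 0.1969
Accumulation ratio R = 1 / (1 − e^(−kτ)) = 1 / (1 − 0.1969) = 1.245
Steady-state trough = C₀ × R × e^(−kτ) = 7.98 × 1.245 × 0.1969 = 1.956 mg/L

2.0 mg/L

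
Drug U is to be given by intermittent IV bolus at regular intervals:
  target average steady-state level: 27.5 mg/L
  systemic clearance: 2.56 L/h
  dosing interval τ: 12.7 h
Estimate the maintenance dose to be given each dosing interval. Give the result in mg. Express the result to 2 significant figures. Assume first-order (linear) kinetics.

At steady state, Dose/τ = Css × CL.
Dose = Css × CL × τ = 27.5 × 2.560 × 12.7 = 894.1 mg

890 mg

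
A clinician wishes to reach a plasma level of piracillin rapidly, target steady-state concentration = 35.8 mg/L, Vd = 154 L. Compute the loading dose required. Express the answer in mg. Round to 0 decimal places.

5513 mg

LD = Css × Vd = 35.8 × 154 = 5513 mg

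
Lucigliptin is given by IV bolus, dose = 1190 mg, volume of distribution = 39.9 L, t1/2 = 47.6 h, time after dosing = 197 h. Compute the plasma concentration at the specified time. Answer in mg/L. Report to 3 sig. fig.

1.69 mg/L

C₀ = Dose / Vd = 1190 / 39.9 = 29.82 mg/L
k = ln2 / t½ = 0.693147 / 47.6 = 0.01456 h⁻¹
C = C₀ · e^(−k·t) = 29.82 × e^(−0.01456 × 197)
  = 29.82 × 0.05679 = 1.693 mg/L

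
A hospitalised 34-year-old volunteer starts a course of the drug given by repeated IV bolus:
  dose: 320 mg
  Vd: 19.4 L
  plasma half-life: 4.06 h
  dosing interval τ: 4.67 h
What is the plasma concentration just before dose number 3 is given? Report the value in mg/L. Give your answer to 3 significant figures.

C₀ per dose = Dose / Vd = 320 / 19.4 = 16.49 mg/L
k = ln2 / t½ = 0.693147 / 4.06 = 0.1707 h⁻¹
Fraction remaining after one interval: r = e^(−kτ) = e^(−0.1707 × 4.67) = 0.4506
Before dose 3, 2 doses have been given (aged 1τ, 2τ).
C_trough = C₀ × (r + r²) = 16.49 × (0.4506 + 0.2030) = 10.78 mg/L

10.8 mg/L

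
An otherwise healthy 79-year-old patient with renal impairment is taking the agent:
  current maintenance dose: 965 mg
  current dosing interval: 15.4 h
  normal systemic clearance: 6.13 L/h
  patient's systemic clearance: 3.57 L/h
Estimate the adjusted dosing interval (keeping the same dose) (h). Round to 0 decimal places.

26 h

To keep the same average steady-state level, dosing rate must scale with clearance.
CL ratio = 3.57 / 6.13 = 0.5824
New interval (same dose) = 15.4 / 0.5824 = 26.44 h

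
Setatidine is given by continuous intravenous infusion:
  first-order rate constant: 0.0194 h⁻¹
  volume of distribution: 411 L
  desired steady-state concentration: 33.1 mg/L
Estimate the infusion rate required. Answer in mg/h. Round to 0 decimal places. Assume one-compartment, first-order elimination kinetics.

CL = k × Vd = 0.01940 × 411 = 7.973 L/h
At steady state, infusion rate R₀ = Css × CL = 33.1 × 7.973 = 263.9 mg/h

264 mg/h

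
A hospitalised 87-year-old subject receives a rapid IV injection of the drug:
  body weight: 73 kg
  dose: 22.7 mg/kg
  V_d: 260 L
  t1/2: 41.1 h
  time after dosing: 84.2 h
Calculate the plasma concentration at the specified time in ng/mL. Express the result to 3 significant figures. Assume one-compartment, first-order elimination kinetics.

1540 ng/mL

Total dose = 22.7 × 73 = 1657 mg
C₀ = Dose / Vd = 1657 / 260 = 6.373 mg/L
k = ln2 / t½ = 0.693147 / 41.1 = 0.01686 h⁻¹
C = C₀ · e^(−k·t) = 6.373 × e^(−0.01686 × 84.2)
  = 6.373 × 0.2418 = 1.541 mg/L
Convert: 1.541 mg/L × 1000 = 1541 ng/mL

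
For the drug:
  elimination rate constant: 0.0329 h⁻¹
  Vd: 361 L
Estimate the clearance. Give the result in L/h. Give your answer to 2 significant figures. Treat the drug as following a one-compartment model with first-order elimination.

CL = k × Vd = 0.0329 × 361 = 11.88 L/h

12 L/h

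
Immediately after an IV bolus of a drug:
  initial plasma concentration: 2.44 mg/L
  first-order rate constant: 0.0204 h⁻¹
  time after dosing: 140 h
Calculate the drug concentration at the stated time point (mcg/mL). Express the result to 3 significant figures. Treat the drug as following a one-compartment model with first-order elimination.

C = C₀ · e^(−k·t) = 2.440 × e^(−0.02040 × 140)
  = 2.440 × 0.05750 = 0.1403 mg/L
(0.1403 mg/L = 0.1403 mcg/mL)

0.140 mcg/mL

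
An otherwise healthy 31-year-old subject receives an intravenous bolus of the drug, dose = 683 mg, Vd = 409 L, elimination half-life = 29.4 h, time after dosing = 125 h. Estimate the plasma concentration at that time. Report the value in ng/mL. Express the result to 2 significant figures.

C₀ = Dose / Vd = 683.0 / 409 = 1.670 mg/L
k = ln2 / t½ = 0.693147 / 29.4 = 0.02358 h⁻¹
C = C₀ · e^(−k·t) = 1.670 × e^(−0.02358 × 125)
  = 1.670 × 0.05247 = 0.08762 mg/L
Convert: 0.08762 mg/L × 1000 = 87.62 ng/mL

88 ng/mL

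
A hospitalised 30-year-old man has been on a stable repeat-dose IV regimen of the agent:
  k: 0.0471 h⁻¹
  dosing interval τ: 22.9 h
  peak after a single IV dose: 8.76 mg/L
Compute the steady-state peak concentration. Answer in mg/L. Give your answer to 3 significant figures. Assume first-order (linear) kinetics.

13.3 mg/L

e^(−kτ) = e^(−0.04710 × 22.9) = 0.3401
Accumulation ratio R = 1 / (1 − e^(−kτ)) = 1 / (1 − 0.3401) = 1.515
Steady-state peak = C₀ × R = 8.76 × 1.515 = 13.27 mg/L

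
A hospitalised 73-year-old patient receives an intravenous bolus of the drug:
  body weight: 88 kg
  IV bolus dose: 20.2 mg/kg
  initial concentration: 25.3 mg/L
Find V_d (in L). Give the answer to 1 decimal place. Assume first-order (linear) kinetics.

Dose = 20.2 × 88 = 1778 mg
Vd = Dose / C₀ = 1778 / 25.3 = 70.28 L

70.3 L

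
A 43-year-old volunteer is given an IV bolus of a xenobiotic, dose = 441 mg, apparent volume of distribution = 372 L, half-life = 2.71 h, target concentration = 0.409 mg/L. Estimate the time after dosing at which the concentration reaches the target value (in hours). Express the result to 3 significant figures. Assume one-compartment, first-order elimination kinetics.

C₀ = Dose / Vd = 441.0 / 372 = 1.185 mg/L
k = ln2 / t½ = 0.693147 / 2.71 = 0.2558 h⁻¹
t = ln(C₀ / C) / k = ln(1.185 / 0.409) / 0.2558
  = ln(2.897) / 0.2558 = 1.064 / 0.2558 = 4.159 h

4.16 h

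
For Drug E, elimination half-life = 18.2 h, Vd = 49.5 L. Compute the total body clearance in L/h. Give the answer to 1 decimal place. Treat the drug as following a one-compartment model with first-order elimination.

k = ln2 / t½ = 0.693147 / 18.2 = 0.03809 h⁻¹
CL = k × Vd = 0.03809 × 49.5 = 1.885 L/h

1.9 L/h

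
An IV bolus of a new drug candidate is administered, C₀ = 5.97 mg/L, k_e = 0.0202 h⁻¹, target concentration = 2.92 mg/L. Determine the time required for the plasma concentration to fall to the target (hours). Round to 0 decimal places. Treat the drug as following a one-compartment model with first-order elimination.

t = ln(C₀ / C) / k = ln(5.970 / 2.92) / 0.02020
  = ln(2.045) / 0.02020 = 0.7154 / 0.02020 = 35.42 h

35 h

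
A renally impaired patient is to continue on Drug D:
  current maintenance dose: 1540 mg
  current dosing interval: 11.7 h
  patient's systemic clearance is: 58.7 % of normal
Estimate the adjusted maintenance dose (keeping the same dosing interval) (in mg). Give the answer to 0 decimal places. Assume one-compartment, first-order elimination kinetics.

To keep the same average steady-state level, dosing rate must scale with clearance.
CL ratio = 58.7 / 100 = 0.5870
New dose (same interval) = 1540 × 0.5870 = 904.0 mg

904 mg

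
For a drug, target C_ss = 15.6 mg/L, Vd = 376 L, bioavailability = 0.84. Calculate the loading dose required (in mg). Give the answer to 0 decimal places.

LD = Css × Vd / F = 15.6 × 376 / 0.84 = 6983 mg

6983 mg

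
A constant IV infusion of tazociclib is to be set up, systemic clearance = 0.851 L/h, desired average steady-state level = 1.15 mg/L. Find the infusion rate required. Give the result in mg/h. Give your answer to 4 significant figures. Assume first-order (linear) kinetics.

At steady state, infusion rate R₀ = Css × CL = 1.15 × 0.8510 = 0.9787 mg/h

0.9787 mg/h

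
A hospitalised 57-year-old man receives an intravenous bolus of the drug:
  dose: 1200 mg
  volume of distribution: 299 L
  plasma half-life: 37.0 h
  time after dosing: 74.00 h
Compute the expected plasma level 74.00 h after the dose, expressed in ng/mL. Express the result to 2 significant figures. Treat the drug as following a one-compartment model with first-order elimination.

C₀ = Dose / Vd = 1200 / 299 = 4.013 mg/L
k = ln2 / t½ = 0.693147 / 37.0 = 0.01873 h⁻¹
t / t½ = 74.00 / 37.0 = 2 half-lives
C = C₀ × (1/2)^2 = 4.013 × 0.2500 = 1.003 mg/L
Convert: 1.003 mg/L × 1000 = 1003 ng/mL

1000 ng/mL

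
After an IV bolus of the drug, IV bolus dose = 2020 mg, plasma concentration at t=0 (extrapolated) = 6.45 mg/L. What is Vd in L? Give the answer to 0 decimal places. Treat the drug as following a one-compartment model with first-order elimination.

313 L

Vd = Dose / C₀ = 2020 / 6.45 = 313.2 L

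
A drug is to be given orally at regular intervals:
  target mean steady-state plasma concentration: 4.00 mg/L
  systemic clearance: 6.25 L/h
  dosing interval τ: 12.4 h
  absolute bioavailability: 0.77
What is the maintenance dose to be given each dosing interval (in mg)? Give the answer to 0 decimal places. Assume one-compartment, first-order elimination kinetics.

At steady state, F × (Dose/τ) = Css × CL.
Dose = Css × CL × τ / F = 4.00 × 6.250 × 12.4 / 0.77 = 402.6 mg

403 mg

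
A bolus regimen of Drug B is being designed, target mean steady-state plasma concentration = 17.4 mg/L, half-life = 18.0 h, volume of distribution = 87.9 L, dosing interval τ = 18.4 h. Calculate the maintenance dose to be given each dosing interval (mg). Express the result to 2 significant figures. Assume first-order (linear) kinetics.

1100 mg

k = ln2 / t½ = 0.693147 / 18.0 = 0.03851 h⁻¹
CL = k × Vd = 0.03851 × 87.9 = 3.385 L/h
At steady state, Dose/τ = Css × CL.
Dose = Css × CL × τ = 17.4 × 3.385 × 18.4 = 1084 mg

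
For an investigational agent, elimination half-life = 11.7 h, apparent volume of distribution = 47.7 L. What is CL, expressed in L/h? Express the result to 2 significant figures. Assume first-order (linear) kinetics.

k = ln2 / t½ = 0.693147 / 11.7 = 0.05924 h⁻¹
CL = k × Vd = 0.05924 × 47.7 = 2.826 L/h

2.8 L/h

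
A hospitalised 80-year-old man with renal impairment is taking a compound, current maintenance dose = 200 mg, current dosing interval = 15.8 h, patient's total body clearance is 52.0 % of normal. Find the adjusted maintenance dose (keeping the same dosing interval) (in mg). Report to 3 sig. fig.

104 mg

To keep the same average steady-state level, dosing rate must scale with clearance.
CL ratio = 52.0 / 100 = 0.5200
New dose (same interval) = 200 × 0.5200 = 104.0 mg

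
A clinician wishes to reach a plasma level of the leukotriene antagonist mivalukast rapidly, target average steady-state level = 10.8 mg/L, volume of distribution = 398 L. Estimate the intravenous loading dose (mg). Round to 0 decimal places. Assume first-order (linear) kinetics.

LD = Css × Vd = 10.8 × 398 = 4298 mg

4298 mg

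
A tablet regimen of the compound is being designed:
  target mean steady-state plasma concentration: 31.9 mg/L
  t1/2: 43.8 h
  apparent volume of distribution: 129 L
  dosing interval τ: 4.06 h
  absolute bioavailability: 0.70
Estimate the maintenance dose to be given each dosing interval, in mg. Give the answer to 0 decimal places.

378 mg

k = ln2 / t½ = 0.693147 / 43.8 = 0.01583 h⁻¹
CL = k × Vd = 0.01583 × 129 = 2.042 L/h
At steady state, F × (Dose/τ) = Css × CL.
Dose = Css × CL × τ / F = 31.9 × 2.042 × 4.06 / 0.70 = 377.8 mg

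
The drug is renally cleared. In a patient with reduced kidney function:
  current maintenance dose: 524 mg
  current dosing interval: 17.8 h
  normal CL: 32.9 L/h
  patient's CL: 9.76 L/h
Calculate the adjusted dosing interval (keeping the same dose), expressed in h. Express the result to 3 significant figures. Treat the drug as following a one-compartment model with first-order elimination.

60.0 h

To keep the same average steady-state level, dosing rate must scale with clearance.
CL ratio = 9.76 / 32.9 = 0.2967
New interval (same dose) = 17.8 / 0.2967 = 59.99 h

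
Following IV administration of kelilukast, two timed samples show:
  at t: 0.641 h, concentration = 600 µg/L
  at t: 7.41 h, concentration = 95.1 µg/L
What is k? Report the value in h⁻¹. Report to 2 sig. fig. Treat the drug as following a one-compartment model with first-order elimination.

0.27 h⁻¹

k = ln(C₁/C₂) / (t₂ − t₁) = ln(600/95.1) / (7.41 − 0.641)
  = 1.842 / 6.769 = 0.2721 h⁻¹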